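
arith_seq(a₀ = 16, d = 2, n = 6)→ [16, 18, 20, 22, 24, 26]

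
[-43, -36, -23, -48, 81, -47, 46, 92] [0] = -43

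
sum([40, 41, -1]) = 40 + 41 + (-1)
= 80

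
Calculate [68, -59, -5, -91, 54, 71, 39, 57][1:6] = [-59, -5, -91, 54, 71]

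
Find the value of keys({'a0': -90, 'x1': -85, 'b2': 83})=['a0', 'x1', 'b2']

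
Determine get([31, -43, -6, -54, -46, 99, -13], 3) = -54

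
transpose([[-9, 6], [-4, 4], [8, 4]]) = [[-9, -4, 8], [6, 4, 4]]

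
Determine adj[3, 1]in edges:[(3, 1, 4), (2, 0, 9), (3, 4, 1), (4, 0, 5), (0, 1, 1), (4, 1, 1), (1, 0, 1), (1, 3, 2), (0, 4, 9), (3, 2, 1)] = 4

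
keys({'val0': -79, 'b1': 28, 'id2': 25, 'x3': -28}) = ['val0', 'b1', 'id2', 'x3']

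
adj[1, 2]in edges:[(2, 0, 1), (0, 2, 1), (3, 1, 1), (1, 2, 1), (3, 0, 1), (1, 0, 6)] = 1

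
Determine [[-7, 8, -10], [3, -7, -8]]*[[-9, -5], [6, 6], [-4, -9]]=C[0][0] = (-7)*(-9) + (8)*(6) + (-10)*(-4) = 151
C[0][1] = (-7)*(-5) + (8)*(6) + (-10)*(-9) = 173
C[1][0] = (3)*(-9) + (-7)*(6) + (-8)*(-4) = -37
C[1][1] = (3)*(-5) + (-7)*(6) + (-8)*(-9) = 15
= [[151, 173], [-37, 15]]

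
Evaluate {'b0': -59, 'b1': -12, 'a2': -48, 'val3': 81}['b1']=-12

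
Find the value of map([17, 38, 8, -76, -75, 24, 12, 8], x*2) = 17*2=34, 38*2=76, 8*2=16, -76*2=-152, -75*2=-150, 24*2=48, 12*2=24, 8*2=16
= [34, 76, 16, -152, -150, 48, 24, 16]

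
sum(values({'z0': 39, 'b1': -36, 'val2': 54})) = 57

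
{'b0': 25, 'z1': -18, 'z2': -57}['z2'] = -57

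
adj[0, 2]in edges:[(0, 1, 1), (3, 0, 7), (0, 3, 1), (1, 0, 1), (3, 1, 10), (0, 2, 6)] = 6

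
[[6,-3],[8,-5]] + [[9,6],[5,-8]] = [[15, 3], [13, -13]]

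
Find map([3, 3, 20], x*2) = 3*2=6, 3*2=6, 20*2=40
= [6, 6, 40]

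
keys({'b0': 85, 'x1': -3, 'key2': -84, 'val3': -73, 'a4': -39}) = ['b0', 'x1', 'key2', 'val3', 'a4']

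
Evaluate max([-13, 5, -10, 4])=5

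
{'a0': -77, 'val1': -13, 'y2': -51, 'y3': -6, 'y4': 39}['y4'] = 39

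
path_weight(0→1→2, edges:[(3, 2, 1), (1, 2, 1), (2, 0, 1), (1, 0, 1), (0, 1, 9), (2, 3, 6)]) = 10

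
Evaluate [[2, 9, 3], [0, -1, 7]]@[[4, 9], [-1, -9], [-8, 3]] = [[-25, -54], [-55, 30]]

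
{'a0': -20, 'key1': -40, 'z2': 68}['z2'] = 68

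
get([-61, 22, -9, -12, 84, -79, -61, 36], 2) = -9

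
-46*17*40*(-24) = 750720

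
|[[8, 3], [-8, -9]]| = (8)*(-9) - (3)*(-8)
= -48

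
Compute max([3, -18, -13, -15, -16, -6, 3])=3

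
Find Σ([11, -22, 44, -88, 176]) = 121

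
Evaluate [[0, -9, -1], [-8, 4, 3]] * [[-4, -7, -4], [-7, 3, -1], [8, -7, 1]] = [[55, -20, 8], [28, 47, 31]]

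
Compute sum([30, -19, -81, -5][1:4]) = slice → [-19, -81, -5]
(-19) + (-81) + (-5)
= -105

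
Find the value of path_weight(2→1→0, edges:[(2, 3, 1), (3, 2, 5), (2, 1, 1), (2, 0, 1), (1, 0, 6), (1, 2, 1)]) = w(2→1)=1 + w(1→0)=6
= 7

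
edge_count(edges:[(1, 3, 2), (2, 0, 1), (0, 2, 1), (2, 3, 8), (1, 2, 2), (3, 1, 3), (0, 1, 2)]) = 7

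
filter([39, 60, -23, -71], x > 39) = [60]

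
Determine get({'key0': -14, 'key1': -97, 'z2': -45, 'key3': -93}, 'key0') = -14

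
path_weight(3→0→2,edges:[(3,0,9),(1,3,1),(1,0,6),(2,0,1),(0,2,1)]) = w(3→0)=9 + w(0→2)=1
= 10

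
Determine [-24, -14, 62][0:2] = [-24, -14]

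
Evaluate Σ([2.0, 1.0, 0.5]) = 2.0 + 1.0 + 0.5
= 3.5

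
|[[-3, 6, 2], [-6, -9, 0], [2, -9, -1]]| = (1)*(-3)*det([[-9, 0], [-9, -1]]) + (-1)*(6)*det([[-6, 0], [2, -1]]) + (1)*(2)*det([[-6, -9], [2, -9]])
= -27 + -36 + 144
= 81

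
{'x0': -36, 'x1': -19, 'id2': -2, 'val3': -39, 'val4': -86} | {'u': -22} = {'x0': -36, 'x1': -19, 'id2': -2, 'val3': -39, 'val4': -86, 'u': -22}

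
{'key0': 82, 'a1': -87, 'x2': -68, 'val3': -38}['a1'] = -87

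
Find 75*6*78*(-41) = -1439100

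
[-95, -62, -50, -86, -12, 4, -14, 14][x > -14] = [-12, 4, 14]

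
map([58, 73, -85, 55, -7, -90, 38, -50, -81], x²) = (58)²=3364, (73)²=5329, (-85)²=7225, (55)²=3025, (-7)²=49, (-90)²=8100, (38)²=1444, (-50)²=2500, (-81)²=6561
= [3364, 5329, 7225, 3025, 49, 8100, 1444, 2500, 6561]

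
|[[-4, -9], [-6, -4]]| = -38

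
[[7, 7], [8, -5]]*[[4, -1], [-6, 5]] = [[-14, 28], [62, -33]]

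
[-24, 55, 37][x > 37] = keep x where x > 37: -24✗, 55✓, 37✗
= [55]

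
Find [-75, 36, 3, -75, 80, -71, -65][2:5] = [3, -75, 80]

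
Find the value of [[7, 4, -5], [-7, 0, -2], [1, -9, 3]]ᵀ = [[7, -7, 1], [4, 0, -9], [-5, -2, 3]]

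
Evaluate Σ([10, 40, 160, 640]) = 850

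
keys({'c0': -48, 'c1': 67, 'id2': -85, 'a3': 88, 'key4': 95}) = ['c0', 'c1', 'id2', 'a3', 'key4']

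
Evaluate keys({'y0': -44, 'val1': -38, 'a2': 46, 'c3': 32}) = ['y0', 'val1', 'a2', 'c3']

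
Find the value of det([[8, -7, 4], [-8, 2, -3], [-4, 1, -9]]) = (1)*(8)*det([[2, -3], [1, -9]]) + (-1)*(-7)*det([[-8, -3], [-4, -9]]) + (1)*(4)*det([[-8, 2], [-4, 1]])
= -120 + 420 + 0
= 300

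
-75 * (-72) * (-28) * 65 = -9828000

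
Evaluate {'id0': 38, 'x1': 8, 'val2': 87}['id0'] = 38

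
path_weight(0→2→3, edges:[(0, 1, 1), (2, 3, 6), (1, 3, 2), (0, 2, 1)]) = w(0→2)=1 + w(2→3)=6
= 7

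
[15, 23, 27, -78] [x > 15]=keep x where x > 15: 15✗, 23✓, 27✓, -78✗
= [23, 27]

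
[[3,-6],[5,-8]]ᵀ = [[3, 5], [-6, -8]]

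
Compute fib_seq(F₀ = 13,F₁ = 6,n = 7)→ F_2 = F_1 + F_0 = 19
F_3 = F_2 + F_1 = 25
F_4 = F_3 + F_2 = 44
...
= [13, 6, 19, 25, 44, 69, 113]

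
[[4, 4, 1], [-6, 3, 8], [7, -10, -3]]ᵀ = [[4, -6, 7], [4, 3, -10], [1, 8, -3]]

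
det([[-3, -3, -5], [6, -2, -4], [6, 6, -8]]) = -432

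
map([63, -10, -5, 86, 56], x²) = [3969, 100, 25, 7396, 3136]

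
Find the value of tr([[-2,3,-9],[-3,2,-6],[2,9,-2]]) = diagonal: (-2) + 2 + (-2)
= -2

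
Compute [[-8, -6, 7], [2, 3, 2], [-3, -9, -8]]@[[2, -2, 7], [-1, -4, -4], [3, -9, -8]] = C[0][0] = (-8)*(2) + (-6)*(-1) + (7)*(3) = 11
C[0][1] = (-8)*(-2) + (-6)*(-4) + (7)*(-9) = -23
C[0][2] = (-8)*(7) + (-6)*(-4) + (7)*(-8) = -88
C[1][0] = (2)*(2) + (3)*(-1) + (2)*(3) = 7
C[1][1] = (2)*(-2) + (3)*(-4) + (2)*(-9) = -34
C[1][2] = (2)*(7) + (3)*(-4) + (2)*(-8) = -14
... (3 more cells)
= [[11, -23, -88], [7, -34, -14], [-21, 114, 79]]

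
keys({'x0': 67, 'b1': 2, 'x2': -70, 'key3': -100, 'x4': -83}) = ['x0', 'b1', 'x2', 'key3', 'x4']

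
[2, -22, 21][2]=21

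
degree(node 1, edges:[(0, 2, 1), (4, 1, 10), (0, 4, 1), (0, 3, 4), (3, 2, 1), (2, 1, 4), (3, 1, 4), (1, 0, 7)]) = 4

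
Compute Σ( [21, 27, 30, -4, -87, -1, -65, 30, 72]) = 23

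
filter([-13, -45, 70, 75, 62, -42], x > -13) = keep x where x > -13: -13✗, -45✗, 70✓, 75✓, 62✓, -42✗
= [70, 75, 62]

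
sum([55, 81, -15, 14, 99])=234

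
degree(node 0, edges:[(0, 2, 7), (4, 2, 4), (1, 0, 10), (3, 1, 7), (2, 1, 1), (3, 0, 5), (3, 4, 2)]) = 3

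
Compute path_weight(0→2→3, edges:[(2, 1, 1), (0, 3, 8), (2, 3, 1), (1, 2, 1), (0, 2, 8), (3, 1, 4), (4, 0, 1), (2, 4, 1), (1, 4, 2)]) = 9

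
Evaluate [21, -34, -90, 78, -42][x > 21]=keep x where x > 21: 21✗, -34✗, -90✗, 78✓, -42✗
= [78]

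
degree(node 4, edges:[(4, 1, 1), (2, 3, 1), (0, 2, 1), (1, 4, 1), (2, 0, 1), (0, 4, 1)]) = 3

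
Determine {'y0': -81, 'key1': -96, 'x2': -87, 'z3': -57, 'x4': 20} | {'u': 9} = {'y0': -81, 'key1': -96, 'x2': -87, 'z3': -57, 'x4': 20, 'u': 9}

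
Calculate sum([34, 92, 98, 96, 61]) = 34 + 92 + 98 + 96 + 61
= 381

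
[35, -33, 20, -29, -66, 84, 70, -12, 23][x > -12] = [35, 20, 84, 70, 23]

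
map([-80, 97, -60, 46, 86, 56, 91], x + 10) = [-70, 107, -50, 56, 96, 66, 101]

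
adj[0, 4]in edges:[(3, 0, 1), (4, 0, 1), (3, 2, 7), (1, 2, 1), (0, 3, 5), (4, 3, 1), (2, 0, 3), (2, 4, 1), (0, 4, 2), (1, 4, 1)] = 2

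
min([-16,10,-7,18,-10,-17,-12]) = -17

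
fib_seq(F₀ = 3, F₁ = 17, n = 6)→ [3, 17, 20, 37, 57, 94]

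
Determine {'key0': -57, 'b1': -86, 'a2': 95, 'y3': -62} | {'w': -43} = {'key0': -57, 'b1': -86, 'a2': 95, 'y3': -62, 'w': -43}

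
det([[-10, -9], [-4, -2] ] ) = -16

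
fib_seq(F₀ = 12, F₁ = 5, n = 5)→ F_2 = F_1 + F_0 = 17
F_3 = F_2 + F_1 = 22
F_4 = F_3 + F_2 = 39
= [12, 5, 17, 22, 39]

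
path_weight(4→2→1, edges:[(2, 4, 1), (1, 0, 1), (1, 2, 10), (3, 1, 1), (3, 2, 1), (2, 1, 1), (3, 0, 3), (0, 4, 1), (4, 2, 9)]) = 10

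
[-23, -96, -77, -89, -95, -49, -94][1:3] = [-96, -77]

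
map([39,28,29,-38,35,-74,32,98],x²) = (39)²=1521, (28)²=784, (29)²=841, (-38)²=1444, (35)²=1225, (-74)²=5476, (32)²=1024, (98)²=9604
= [1521, 784, 841, 1444, 1225, 5476, 1024, 9604]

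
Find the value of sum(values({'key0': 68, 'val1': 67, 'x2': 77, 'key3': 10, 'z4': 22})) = 68 + 67 + 77 + 10 + 22
= 244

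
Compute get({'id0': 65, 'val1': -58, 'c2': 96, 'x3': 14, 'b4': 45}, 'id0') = 65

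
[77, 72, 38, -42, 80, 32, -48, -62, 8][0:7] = [77, 72, 38, -42, 80, 32, -48]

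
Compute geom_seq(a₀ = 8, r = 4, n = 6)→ a_0 = 8*4^0 = 8
a_1 = 8*4^1 = 32
a_2 = 8*4^2 = 128
...
= [8, 32, 128, 512, 2048, 8192]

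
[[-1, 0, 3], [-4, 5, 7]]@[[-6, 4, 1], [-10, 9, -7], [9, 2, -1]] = [[33, 2, -4], [37, 43, -46]]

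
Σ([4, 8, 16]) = 28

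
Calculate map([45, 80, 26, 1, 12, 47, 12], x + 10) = 45+10=55, 80+10=90, 26+10=36, 1+10=11, 12+10=22, 47+10=57, 12+10=22
= [55, 90, 36, 11, 22, 57, 22]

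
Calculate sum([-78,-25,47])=(-78) + (-25) + 47
= -56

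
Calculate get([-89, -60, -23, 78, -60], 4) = -60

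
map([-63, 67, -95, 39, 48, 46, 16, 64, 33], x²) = [3969, 4489, 9025, 1521, 2304, 2116, 256, 4096, 1089]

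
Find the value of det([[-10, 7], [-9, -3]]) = (-10)*(-3) - (7)*(-9)
= 93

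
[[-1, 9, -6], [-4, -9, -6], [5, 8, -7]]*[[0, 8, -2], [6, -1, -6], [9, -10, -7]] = C[0][0] = (-1)*(0) + (9)*(6) + (-6)*(9) = 0
C[0][1] = (-1)*(8) + (9)*(-1) + (-6)*(-10) = 43
C[0][2] = (-1)*(-2) + (9)*(-6) + (-6)*(-7) = -10
C[1][0] = (-4)*(0) + (-9)*(6) + (-6)*(9) = -108
C[1][1] = (-4)*(8) + (-9)*(-1) + (-6)*(-10) = 37
C[1][2] = (-4)*(-2) + (-9)*(-6) + (-6)*(-7) = 104
... (3 more cells)
= [[0, 43, -10], [-108, 37, 104], [-15, 102, -9]]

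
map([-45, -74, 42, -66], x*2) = [-90, -148, 84, -132]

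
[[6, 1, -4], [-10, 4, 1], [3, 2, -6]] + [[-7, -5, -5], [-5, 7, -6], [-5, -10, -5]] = [[-1, -4, -9], [-15, 11, -5], [-2, -8, -11]]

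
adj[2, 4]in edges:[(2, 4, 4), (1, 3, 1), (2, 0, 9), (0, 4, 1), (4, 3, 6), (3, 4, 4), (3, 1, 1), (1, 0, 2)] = 4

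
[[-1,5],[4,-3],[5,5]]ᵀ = [[-1, 4, 5], [5, -3, 5]]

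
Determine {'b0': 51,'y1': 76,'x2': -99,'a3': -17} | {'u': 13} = {'b0': 51, 'y1': 76, 'x2': -99, 'a3': -17, 'u': 13}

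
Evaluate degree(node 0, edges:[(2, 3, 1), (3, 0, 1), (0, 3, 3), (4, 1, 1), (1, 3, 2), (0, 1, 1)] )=3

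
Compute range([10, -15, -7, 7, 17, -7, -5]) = 32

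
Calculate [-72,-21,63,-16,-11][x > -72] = keep x where x > -72: -72✗, -21✓, 63✓, -16✓, -11✓
= [-21, 63, -16, -11]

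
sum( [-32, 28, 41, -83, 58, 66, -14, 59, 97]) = 220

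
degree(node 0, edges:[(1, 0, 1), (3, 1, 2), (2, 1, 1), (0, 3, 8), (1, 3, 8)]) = 2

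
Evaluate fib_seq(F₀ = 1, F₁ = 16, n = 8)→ F_2 = F_1 + F_0 = 17
F_3 = F_2 + F_1 = 33
F_4 = F_3 + F_2 = 50
...
= [1, 16, 17, 33, 50, 83, 133, 216]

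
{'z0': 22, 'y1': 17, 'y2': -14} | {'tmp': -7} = {'z0': 22, 'y1': 17, 'y2': -14, 'tmp': -7}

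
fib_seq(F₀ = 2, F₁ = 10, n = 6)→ [2, 10, 12, 22, 34, 56]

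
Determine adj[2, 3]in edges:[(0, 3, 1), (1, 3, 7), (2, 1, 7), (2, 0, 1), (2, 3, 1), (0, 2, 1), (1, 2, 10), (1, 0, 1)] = 1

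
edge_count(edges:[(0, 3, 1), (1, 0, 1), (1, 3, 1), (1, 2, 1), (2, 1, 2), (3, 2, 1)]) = 6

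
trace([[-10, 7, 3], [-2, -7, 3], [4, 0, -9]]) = diagonal: (-10) + (-7) + (-9)
= -26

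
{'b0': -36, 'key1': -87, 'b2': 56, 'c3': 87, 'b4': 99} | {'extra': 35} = {'b0': -36, 'key1': -87, 'b2': 56, 'c3': 87, 'b4': 99, 'extra': 35}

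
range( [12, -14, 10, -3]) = 26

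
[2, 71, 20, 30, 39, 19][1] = 71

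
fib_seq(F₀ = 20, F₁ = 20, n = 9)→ [20, 20, 40, 60, 100, 160, 260, 420, 680]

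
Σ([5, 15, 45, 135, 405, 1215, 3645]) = 5465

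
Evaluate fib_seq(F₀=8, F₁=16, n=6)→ [8, 16, 24, 40, 64, 104]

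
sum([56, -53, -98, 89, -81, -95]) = -182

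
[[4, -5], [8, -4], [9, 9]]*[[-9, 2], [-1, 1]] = C[0][0] = (4)*(-9) + (-5)*(-1) = -31
C[0][1] = (4)*(2) + (-5)*(1) = 3
C[1][0] = (8)*(-9) + (-4)*(-1) = -68
C[1][1] = (8)*(2) + (-4)*(1) = 12
C[2][0] = (9)*(-9) + (9)*(-1) = -90
C[2][1] = (9)*(2) + (9)*(1) = 27
= [[-31, 3], [-68, 12], [-90, 27]]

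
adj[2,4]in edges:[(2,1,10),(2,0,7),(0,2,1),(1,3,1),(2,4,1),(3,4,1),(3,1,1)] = 1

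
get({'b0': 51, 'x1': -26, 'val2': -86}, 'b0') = 51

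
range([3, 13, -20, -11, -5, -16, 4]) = 33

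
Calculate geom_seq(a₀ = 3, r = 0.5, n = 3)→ [3.0, 1.5, 0.75]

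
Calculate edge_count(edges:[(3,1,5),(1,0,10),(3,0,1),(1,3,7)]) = 4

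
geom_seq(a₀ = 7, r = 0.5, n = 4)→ a_0 = 7*0.5^0 = 7.0
a_1 = 7*0.5^1 = 3.5
a_2 = 7*0.5^2 = 1.75
...
= [7.0, 3.5, 1.75, 0.875]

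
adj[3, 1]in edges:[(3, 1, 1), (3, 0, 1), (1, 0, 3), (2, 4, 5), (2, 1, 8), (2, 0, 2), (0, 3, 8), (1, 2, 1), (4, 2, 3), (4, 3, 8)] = 1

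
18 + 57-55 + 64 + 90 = 174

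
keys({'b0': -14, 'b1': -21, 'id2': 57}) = ['b0', 'b1', 'id2']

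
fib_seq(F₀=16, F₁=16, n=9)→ F_2 = F_1 + F_0 = 32
F_3 = F_2 + F_1 = 48
F_4 = F_3 + F_2 = 80
...
= [16, 16, 32, 48, 80, 128, 208, 336, 544]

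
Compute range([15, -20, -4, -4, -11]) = 35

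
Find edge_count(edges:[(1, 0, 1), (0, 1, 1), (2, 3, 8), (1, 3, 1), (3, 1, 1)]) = 5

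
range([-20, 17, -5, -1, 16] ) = 37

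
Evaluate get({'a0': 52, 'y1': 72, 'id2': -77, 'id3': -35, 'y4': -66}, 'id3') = -35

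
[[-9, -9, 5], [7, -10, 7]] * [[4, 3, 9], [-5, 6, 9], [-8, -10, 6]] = C[0][0] = (-9)*(4) + (-9)*(-5) + (5)*(-8) = -31
C[0][1] = (-9)*(3) + (-9)*(6) + (5)*(-10) = -131
C[0][2] = (-9)*(9) + (-9)*(9) + (5)*(6) = -132
C[1][0] = (7)*(4) + (-10)*(-5) + (7)*(-8) = 22
C[1][1] = (7)*(3) + (-10)*(6) + (7)*(-10) = -109
C[1][2] = (7)*(9) + (-10)*(9) + (7)*(6) = 15
= [[-31, -131, -132], [22, -109, 15]]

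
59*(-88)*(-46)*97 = 23166704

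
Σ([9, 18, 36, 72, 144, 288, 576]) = 9 + 18 + 36 + 72 + 144 + 288 + 576
= 1143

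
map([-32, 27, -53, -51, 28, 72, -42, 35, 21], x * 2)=-32*2=-64, 27*2=54, -53*2=-106, -51*2=-102, 28*2=56, 72*2=144, -42*2=-84, 35*2=70, 21*2=42
= [-64, 54, -106, -102, 56, 144, -84, 70, 42]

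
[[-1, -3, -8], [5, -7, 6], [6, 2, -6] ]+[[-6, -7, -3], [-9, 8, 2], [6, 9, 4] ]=[[-7, -10, -11], [-4, 1, 8], [12, 11, -2]]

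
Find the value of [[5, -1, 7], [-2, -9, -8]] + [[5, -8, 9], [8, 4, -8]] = [[10, -9, 16], [6, -5, -16]]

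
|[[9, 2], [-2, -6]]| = (9)*(-6) - (2)*(-2)
= -50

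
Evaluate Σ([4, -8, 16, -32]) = 4 + -8 + 16 + -32
= -20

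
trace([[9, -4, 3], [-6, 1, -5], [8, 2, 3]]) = diagonal: 9 + 1 + 3
= 13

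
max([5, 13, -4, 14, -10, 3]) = 14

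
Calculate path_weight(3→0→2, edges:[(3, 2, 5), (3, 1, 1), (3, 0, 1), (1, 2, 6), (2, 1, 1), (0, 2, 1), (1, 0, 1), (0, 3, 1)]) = 2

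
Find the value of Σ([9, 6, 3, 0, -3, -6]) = 9 + 6 + 3 + 0 + (-3) + (-6)
= 9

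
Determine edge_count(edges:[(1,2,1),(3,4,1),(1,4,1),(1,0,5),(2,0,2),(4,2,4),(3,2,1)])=7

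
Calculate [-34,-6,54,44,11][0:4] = [-34, -6, 54, 44]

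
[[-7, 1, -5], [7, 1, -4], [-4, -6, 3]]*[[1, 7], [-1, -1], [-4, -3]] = C[0][0] = (-7)*(1) + (1)*(-1) + (-5)*(-4) = 12
C[0][1] = (-7)*(7) + (1)*(-1) + (-5)*(-3) = -35
C[1][0] = (7)*(1) + (1)*(-1) + (-4)*(-4) = 22
C[1][1] = (7)*(7) + (1)*(-1) + (-4)*(-3) = 60
C[2][0] = (-4)*(1) + (-6)*(-1) + (3)*(-4) = -10
C[2][1] = (-4)*(7) + (-6)*(-1) + (3)*(-3) = -31
= [[12, -35], [22, 60], [-10, -31]]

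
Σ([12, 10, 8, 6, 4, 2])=42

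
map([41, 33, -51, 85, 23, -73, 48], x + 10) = 41+10=51, 33+10=43, -51+10=-41, 85+10=95, 23+10=33, -73+10=-63, 48+10=58
= [51, 43, -41, 95, 33, -63, 58]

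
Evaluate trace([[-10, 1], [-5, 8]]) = -2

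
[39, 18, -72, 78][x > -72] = [39, 18, 78]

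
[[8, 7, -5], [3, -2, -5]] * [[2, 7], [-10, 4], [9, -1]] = C[0][0] = (8)*(2) + (7)*(-10) + (-5)*(9) = -99
C[0][1] = (8)*(7) + (7)*(4) + (-5)*(-1) = 89
C[1][0] = (3)*(2) + (-2)*(-10) + (-5)*(9) = -19
C[1][1] = (3)*(7) + (-2)*(4) + (-5)*(-1) = 18
= [[-99, 89], [-19, 18]]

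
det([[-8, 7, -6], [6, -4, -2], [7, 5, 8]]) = -606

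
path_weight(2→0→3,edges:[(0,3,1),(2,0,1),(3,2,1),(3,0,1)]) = 2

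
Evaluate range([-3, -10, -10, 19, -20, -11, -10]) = 39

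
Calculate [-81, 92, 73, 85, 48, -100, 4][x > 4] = keep x where x > 4: -81✗, 92✓, 73✓, 85✓, 48✓, -100✗, 4✗
= [92, 73, 85, 48]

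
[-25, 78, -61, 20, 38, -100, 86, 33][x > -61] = [-25, 78, 20, 38, 86, 33]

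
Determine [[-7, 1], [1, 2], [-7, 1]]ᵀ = [[-7, 1, -7], [1, 2, 1]]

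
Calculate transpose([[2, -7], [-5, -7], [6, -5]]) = [[2, -5, 6], [-7, -7, -5]]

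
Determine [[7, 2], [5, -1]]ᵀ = [[7, 5], [2, -1]]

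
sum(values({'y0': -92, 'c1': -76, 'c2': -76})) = -244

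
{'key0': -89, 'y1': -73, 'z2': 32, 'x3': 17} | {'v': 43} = {'key0': -89, 'y1': -73, 'z2': 32, 'x3': 17, 'v': 43}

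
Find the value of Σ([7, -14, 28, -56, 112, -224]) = -147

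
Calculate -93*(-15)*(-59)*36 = -2962980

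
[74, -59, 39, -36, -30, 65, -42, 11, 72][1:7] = [-59, 39, -36, -30, 65, -42]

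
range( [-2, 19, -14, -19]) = 38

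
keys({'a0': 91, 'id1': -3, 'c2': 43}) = ['a0', 'id1', 'c2']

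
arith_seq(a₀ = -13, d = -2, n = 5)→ a_0 = -13 + 0*-2 = -13
a_1 = -13 + 1*-2 = -15
a_2 = -13 + 2*-2 = -17
...
= [-13, -15, -17, -19, -21]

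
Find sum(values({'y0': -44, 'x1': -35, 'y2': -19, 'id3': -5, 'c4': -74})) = -177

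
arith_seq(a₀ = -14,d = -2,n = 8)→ a_0 = -14 + 0*-2 = -14
a_1 = -14 + 1*-2 = -16
a_2 = -14 + 2*-2 = -18
...
= [-14, -16, -18, -20, -22, -24, -26, -28]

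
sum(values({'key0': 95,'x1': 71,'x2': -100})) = 66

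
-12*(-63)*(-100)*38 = -2872800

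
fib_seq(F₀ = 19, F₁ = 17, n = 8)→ [19, 17, 36, 53, 89, 142, 231, 373]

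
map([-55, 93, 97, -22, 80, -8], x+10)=[-45, 103, 107, -12, 90, 2]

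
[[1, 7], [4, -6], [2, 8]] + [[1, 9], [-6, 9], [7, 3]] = [[2, 16], [-2, 3], [9, 11]]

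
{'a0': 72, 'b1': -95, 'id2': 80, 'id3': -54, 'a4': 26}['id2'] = 80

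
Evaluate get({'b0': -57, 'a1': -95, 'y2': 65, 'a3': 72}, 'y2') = 65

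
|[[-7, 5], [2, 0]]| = -10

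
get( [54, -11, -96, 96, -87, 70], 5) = 70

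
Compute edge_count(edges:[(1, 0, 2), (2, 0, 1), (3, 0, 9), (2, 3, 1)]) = 4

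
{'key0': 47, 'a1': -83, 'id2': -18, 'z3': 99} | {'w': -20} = {'key0': 47, 'a1': -83, 'id2': -18, 'z3': 99, 'w': -20}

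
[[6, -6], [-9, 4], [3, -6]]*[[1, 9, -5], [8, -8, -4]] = [[-42, 102, -6], [23, -113, 29], [-45, 75, 9]]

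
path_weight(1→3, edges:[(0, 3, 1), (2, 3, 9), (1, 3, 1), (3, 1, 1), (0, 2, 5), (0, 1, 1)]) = w(1→3)=1
= 1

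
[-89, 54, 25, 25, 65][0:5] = [-89, 54, 25, 25, 65]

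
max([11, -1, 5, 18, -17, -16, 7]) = 18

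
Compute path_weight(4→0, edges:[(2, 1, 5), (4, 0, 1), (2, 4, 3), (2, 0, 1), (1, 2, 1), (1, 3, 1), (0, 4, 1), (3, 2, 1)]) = w(4→0)=1
= 1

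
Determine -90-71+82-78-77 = -234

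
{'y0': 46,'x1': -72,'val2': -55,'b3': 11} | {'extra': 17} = {'y0': 46, 'x1': -72, 'val2': -55, 'b3': 11, 'extra': 17}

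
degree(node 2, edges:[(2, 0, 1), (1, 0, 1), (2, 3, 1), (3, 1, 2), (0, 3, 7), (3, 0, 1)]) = 2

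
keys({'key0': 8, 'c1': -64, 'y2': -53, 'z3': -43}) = ['key0', 'c1', 'y2', 'z3']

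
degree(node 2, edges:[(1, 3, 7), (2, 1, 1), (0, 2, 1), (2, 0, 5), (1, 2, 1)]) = 4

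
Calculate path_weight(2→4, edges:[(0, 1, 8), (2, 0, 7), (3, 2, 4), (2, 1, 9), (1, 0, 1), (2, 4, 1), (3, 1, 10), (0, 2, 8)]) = 1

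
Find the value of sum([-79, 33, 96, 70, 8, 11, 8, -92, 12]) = 67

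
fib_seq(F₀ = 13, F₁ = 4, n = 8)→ [13, 4, 17, 21, 38, 59, 97, 156]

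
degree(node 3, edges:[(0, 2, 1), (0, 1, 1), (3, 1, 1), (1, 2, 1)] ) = incident: (3,1)
= 1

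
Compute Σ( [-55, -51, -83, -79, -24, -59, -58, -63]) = -472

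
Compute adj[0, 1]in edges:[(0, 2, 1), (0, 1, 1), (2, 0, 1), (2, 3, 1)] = 1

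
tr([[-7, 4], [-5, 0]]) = diagonal: (-7) + 0
= -7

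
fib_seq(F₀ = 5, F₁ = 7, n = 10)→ F_2 = F_1 + F_0 = 12
F_3 = F_2 + F_1 = 19
F_4 = F_3 + F_2 = 31
...
= [5, 7, 12, 19, 31, 50, 81, 131, 212, 343]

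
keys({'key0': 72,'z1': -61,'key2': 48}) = ['key0', 'z1', 'key2']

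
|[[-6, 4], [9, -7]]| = (-6)*(-7) - (4)*(9)
= 6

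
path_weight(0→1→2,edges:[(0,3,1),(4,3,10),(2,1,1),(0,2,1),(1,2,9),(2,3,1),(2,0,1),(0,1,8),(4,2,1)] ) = 17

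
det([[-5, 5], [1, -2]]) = (-5)*(-2) - (5)*(1)
= 5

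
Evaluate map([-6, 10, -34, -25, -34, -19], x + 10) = [4, 20, -24, -15, -24, -9]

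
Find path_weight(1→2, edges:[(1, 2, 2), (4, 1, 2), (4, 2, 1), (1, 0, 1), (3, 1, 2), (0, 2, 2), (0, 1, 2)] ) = w(1→2)=2
= 2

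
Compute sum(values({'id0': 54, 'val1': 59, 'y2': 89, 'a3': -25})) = 54 + 59 + 89 + (-25)
= 177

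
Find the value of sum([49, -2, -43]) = 49 + (-2) + (-43)
= 4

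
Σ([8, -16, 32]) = 8 + -16 + 32
= 24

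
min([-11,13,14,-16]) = -16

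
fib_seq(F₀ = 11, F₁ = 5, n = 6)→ F_2 = F_1 + F_0 = 16
F_3 = F_2 + F_1 = 21
F_4 = F_3 + F_2 = 37
...
= [11, 5, 16, 21, 37, 58]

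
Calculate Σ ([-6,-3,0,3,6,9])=(-6) + (-3) + 0 + 3 + 6 + 9
= 9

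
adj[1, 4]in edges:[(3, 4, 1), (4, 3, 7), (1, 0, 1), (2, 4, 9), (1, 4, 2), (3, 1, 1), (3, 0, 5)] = 2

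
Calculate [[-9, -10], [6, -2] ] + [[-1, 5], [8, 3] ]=[[-10, -5], [14, 1]]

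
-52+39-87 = -100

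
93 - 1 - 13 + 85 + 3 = 167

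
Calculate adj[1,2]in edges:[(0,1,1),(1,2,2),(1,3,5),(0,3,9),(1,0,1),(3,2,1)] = 2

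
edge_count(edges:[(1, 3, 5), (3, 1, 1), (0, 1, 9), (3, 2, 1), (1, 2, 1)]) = 5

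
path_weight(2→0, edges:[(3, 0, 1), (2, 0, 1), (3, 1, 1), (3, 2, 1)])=w(2→0)=1
= 1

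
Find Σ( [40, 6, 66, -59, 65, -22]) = 40 + 6 + 66 + (-59) + 65 + (-22)
= 96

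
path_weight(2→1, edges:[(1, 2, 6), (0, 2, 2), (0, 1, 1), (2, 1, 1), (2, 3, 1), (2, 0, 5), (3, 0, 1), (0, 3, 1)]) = 1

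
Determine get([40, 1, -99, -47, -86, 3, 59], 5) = 3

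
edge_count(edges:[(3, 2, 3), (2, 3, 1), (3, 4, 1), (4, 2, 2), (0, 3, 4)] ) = 5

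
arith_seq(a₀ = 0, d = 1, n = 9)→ [0, 1, 2, 3, 4, 5, 6, 7, 8]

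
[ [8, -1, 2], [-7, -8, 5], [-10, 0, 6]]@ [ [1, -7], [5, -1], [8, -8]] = C[0][0] = (8)*(1) + (-1)*(5) + (2)*(8) = 19
C[0][1] = (8)*(-7) + (-1)*(-1) + (2)*(-8) = -71
C[1][0] = (-7)*(1) + (-8)*(5) + (5)*(8) = -7
C[1][1] = (-7)*(-7) + (-8)*(-1) + (5)*(-8) = 17
C[2][0] = (-10)*(1) + (0)*(5) + (6)*(8) = 38
C[2][1] = (-10)*(-7) + (0)*(-1) + (6)*(-8) = 22
= [[19, -71], [-7, 17], [38, 22]]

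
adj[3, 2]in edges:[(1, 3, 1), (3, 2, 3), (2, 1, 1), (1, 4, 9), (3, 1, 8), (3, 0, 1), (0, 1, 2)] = 3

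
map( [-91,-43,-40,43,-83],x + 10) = [-81, -33, -30, 53, -73]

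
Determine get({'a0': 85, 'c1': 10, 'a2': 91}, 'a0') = 85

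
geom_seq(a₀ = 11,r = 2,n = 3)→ [11, 22, 44]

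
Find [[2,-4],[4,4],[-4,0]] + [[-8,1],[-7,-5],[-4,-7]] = [[-6, -3], [-3, -1], [-8, -7]]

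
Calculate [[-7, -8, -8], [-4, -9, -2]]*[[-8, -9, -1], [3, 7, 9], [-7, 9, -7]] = [[88, -65, -9], [19, -45, -63]]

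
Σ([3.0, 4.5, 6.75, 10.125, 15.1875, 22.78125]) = 62.34375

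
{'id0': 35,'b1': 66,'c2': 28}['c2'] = 28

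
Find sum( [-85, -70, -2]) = (-85) + (-70) + (-2)
= -157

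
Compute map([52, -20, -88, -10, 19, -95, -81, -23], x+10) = 52+10=62, -20+10=-10, -88+10=-78, -10+10=0, 19+10=29, -95+10=-85, -81+10=-71, -23+10=-13
= [62, -10, -78, 0, 29, -85, -71, -13]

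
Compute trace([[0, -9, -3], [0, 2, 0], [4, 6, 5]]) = 7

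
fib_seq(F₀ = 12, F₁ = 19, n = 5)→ [12, 19, 31, 50, 81]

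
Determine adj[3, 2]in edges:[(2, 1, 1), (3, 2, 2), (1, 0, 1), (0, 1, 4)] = 2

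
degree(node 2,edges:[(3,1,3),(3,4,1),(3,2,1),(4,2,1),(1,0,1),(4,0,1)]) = 2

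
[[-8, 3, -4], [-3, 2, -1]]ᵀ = [[-8, -3], [3, 2], [-4, -1]]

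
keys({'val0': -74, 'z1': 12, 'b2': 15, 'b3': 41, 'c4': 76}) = ['val0', 'z1', 'b2', 'b3', 'c4']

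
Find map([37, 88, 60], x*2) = [74, 176, 120]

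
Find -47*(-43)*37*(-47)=-3514519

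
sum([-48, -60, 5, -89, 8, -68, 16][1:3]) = slice → [-60, 5]
(-60) + 5
= -55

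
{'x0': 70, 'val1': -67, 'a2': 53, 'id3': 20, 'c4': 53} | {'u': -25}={'x0': 70, 'val1': -67, 'a2': 53, 'id3': 20, 'c4': 53, 'u': -25}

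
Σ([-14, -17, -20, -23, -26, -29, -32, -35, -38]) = -234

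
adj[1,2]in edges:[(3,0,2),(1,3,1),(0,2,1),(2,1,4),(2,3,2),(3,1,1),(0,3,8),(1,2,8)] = 8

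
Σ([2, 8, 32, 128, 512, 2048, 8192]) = 2 + 8 + 32 + 128 + 512 + 2048 + 8192
= 10922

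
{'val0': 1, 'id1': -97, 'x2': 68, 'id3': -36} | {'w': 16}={'val0': 1, 'id1': -97, 'x2': 68, 'id3': -36, 'w': 16}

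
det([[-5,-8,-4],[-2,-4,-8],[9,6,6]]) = (1)*(-5)*det([[-4, -8], [6, 6]]) + (-1)*(-8)*det([[-2, -8], [9, 6]]) + (1)*(-4)*det([[-2, -4], [9, 6]])
= -120 + 480 + -96
= 264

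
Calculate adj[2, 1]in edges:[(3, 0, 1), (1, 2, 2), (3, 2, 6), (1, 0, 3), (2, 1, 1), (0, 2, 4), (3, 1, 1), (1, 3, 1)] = 1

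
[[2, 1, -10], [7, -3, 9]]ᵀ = [[2, 7], [1, -3], [-10, 9]]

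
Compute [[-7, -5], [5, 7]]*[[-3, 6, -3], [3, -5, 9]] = C[0][0] = (-7)*(-3) + (-5)*(3) = 6
C[0][1] = (-7)*(6) + (-5)*(-5) = -17
C[0][2] = (-7)*(-3) + (-5)*(9) = -24
C[1][0] = (5)*(-3) + (7)*(3) = 6
C[1][1] = (5)*(6) + (7)*(-5) = -5
C[1][2] = (5)*(-3) + (7)*(9) = 48
= [[6, -17, -24], [6, -5, 48]]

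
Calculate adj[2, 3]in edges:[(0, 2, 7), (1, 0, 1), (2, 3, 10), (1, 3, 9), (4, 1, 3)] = 10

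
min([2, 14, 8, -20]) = -20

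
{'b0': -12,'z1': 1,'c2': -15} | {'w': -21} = {'b0': -12, 'z1': 1, 'c2': -15, 'w': -21}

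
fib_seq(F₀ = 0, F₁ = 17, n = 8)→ F_2 = F_1 + F_0 = 17
F_3 = F_2 + F_1 = 34
F_4 = F_3 + F_2 = 51
...
= [0, 17, 17, 34, 51, 85, 136, 221]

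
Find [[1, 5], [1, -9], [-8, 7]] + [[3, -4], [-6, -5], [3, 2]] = [[4, 1], [-5, -14], [-5, 9]]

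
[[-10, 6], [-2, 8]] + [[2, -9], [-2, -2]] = [[-8, -3], [-4, 6]]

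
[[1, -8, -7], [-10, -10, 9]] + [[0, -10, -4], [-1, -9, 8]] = [[1, -18, -11], [-11, -19, 17]]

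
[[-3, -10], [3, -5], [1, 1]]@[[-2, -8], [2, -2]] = [[-14, 44], [-16, -14], [0, -10]]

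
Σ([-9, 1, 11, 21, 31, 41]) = (-9) + 1 + 11 + 21 + 31 + 41
= 96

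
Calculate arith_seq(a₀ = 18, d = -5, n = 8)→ [18, 13, 8, 3, -2, -7, -12, -17]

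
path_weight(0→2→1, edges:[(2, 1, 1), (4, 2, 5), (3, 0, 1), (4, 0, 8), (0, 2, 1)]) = w(0→2)=1 + w(2→1)=1
= 2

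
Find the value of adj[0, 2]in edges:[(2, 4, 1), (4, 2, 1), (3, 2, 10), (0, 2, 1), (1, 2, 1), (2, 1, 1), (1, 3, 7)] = 1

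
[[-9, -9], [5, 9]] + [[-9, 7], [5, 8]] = [[-18, -2], [10, 17]]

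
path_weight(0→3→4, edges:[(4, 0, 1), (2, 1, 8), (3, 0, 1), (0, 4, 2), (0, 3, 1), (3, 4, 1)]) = w(0→3)=1 + w(3→4)=1
= 2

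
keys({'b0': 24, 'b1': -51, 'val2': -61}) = ['b0', 'b1', 'val2']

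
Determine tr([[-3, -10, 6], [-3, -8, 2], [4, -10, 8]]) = diagonal: (-3) + (-8) + 8
= -3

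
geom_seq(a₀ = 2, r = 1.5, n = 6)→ [2.0, 3.0, 4.5, 6.75, 10.125, 15.1875]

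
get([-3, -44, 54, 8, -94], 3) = 8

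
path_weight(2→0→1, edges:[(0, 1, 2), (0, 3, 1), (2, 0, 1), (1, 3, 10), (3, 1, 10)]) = 3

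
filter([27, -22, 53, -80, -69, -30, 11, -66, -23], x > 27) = keep x where x > 27: 27✗, -22✗, 53✓, -80✗, -69✗, -30✗, 11✗, -66✗, -23✗
= [53]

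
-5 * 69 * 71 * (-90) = 2204550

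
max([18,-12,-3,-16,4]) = 18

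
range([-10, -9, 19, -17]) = 36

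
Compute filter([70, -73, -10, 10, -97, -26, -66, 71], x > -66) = [70, -10, 10, -26, 71]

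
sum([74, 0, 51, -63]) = 74 + 0 + 51 + (-63)
= 62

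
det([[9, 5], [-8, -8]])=-32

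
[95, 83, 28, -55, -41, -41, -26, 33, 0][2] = 28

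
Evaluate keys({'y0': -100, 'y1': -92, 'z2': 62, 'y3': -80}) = ['y0', 'y1', 'z2', 'y3']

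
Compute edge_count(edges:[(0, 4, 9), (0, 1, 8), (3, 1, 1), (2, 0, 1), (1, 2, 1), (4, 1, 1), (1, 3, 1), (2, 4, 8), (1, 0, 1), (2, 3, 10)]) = 10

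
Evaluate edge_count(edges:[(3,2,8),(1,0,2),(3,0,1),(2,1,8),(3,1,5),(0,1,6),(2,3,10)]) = 7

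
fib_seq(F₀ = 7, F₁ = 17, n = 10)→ [7, 17, 24, 41, 65, 106, 171, 277, 448, 725]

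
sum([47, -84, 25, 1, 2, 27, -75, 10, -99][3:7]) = slice → [1, 2, 27, -75]
1 + 2 + 27 + (-75)
= -45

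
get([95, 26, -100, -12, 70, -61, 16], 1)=26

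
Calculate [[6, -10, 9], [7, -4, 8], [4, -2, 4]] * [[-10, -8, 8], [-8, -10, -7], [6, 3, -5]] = [[74, 79, 73], [10, 8, 44], [0, 0, 26]]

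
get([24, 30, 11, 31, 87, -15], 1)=30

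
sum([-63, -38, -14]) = -115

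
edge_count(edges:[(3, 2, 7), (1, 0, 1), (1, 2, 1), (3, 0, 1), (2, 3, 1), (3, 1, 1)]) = 6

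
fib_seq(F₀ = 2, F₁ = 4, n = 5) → [2, 4, 6, 10, 16]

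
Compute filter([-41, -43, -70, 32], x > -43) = keep x where x > -43: -41✓, -43✗, -70✗, 32✓
= [-41, 32]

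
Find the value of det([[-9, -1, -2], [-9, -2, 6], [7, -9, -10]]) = (1)*(-9)*det([[-2, 6], [-9, -10]]) + (-1)*(-1)*det([[-9, 6], [7, -10]]) + (1)*(-2)*det([[-9, -2], [7, -9]])
= -666 + 48 + -190
= -808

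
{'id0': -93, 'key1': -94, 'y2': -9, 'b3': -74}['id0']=-93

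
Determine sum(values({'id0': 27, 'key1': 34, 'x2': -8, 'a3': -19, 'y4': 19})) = 53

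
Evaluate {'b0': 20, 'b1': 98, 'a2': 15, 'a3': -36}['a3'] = -36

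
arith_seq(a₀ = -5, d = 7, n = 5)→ a_0 = -5 + 0*7 = -5
a_1 = -5 + 1*7 = 2
a_2 = -5 + 2*7 = 9
...
= [-5, 2, 9, 16, 23]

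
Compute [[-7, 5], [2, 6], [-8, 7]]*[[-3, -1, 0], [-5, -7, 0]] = C[0][0] = (-7)*(-3) + (5)*(-5) = -4
C[0][1] = (-7)*(-1) + (5)*(-7) = -28
C[0][2] = (-7)*(0) + (5)*(0) = 0
C[1][0] = (2)*(-3) + (6)*(-5) = -36
C[1][1] = (2)*(-1) + (6)*(-7) = -44
C[1][2] = (2)*(0) + (6)*(0) = 0
... (3 more cells)
= [[-4, -28, 0], [-36, -44, 0], [-11, -41, 0]]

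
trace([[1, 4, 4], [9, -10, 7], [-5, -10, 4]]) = -5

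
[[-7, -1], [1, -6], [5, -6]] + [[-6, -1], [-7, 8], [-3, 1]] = [[-13, -2], [-6, 2], [2, -5]]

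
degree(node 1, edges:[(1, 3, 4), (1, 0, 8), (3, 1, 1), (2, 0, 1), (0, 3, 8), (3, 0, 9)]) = incident: (1,3), (1,0), (3,1)
= 3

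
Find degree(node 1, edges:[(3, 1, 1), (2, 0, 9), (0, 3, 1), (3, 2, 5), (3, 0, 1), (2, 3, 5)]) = incident: (3,1)
= 1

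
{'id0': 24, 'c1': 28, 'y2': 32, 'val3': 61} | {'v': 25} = {'id0': 24, 'c1': 28, 'y2': 32, 'val3': 61, 'v': 25}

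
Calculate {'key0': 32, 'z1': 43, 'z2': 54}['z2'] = 54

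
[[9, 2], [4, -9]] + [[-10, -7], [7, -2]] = [[-1, -5], [11, -11]]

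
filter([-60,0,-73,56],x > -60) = keep x where x > -60: -60✗, 0✓, -73✗, 56✓
= [0, 56]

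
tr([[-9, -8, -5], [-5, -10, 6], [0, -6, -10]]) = -29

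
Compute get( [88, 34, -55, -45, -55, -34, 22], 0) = 88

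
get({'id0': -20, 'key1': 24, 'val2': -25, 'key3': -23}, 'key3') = -23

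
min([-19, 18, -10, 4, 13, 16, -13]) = -19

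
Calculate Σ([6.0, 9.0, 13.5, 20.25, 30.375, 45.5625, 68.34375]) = 193.03125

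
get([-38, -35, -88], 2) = -88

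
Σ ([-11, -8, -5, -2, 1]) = -25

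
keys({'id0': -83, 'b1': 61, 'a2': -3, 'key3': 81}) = ['id0', 'b1', 'a2', 'key3']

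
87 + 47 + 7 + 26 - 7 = 160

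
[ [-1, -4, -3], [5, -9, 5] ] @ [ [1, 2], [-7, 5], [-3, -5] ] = [[36, -7], [53, -60]]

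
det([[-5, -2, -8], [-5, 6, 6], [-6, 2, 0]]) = -76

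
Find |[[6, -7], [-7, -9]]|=-103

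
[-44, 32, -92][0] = -44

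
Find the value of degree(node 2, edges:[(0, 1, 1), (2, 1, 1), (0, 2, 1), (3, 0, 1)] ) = 2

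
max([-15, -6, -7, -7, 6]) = 6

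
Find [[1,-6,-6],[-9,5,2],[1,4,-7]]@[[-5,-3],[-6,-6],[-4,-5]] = [[55, 63], [7, -13], [-1, 8]]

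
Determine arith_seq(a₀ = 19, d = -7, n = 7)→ [19, 12, 5, -2, -9, -16, -23]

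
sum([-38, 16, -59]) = (-38) + 16 + (-59)
= -81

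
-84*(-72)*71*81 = 34782048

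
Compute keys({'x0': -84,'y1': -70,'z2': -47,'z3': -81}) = ['x0', 'y1', 'z2', 'z3']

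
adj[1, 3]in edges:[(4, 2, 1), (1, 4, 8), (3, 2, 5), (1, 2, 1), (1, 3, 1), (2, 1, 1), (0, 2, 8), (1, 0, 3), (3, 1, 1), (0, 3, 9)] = 1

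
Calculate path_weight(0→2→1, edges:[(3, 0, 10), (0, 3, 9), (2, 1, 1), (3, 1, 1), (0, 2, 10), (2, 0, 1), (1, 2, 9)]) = w(0→2)=10 + w(2→1)=1
= 11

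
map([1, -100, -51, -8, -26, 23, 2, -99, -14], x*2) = [2, -200, -102, -16, -52, 46, 4, -198, -28]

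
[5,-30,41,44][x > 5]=[41, 44]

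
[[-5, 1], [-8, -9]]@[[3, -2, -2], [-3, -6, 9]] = [[-18, 4, 19], [3, 70, -65]]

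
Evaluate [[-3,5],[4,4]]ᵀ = [[-3, 4], [5, 4]]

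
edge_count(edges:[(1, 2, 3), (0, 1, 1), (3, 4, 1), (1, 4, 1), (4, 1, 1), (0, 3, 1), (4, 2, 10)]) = 7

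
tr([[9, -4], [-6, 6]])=diagonal: 9 + 6
= 15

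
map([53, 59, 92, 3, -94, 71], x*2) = 53*2=106, 59*2=118, 92*2=184, 3*2=6, -94*2=-188, 71*2=142
= [106, 118, 184, 6, -188, 142]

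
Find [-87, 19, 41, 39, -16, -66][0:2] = [-87, 19]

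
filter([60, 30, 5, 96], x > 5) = [60, 30, 96]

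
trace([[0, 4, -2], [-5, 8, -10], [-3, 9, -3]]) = diagonal: 0 + 8 + (-3)
= 5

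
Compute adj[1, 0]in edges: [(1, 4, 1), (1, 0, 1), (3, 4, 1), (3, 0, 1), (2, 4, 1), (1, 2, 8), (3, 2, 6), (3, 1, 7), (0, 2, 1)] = 1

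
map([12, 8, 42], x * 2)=[24, 16, 84]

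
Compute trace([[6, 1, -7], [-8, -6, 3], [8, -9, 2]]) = diagonal: 6 + (-6) + 2
= 2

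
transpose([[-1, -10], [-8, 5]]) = [[-1, -8], [-10, 5]]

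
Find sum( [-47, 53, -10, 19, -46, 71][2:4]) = 9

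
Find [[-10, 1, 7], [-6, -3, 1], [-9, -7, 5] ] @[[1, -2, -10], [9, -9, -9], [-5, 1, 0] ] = [[-36, 18, 91], [-38, 40, 87], [-97, 86, 153]]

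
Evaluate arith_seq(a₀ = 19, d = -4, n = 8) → [19, 15, 11, 7, 3, -1, -5, -9]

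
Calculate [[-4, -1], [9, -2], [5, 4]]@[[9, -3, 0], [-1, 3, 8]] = C[0][0] = (-4)*(9) + (-1)*(-1) = -35
C[0][1] = (-4)*(-3) + (-1)*(3) = 9
C[0][2] = (-4)*(0) + (-1)*(8) = -8
C[1][0] = (9)*(9) + (-2)*(-1) = 83
C[1][1] = (9)*(-3) + (-2)*(3) = -33
C[1][2] = (9)*(0) + (-2)*(8) = -16
... (3 more cells)
= [[-35, 9, -8], [83, -33, -16], [41, -3, 32]]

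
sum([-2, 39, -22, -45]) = -30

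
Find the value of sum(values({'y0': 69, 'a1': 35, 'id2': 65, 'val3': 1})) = 69 + 35 + 65 + 1
= 170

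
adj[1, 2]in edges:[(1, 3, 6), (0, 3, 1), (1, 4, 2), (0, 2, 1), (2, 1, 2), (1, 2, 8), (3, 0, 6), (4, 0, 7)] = 8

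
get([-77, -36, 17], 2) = 17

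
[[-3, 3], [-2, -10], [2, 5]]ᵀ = [[-3, -2, 2], [3, -10, 5]]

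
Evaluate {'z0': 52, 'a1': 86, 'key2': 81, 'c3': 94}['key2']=81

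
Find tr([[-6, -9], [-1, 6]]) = diagonal: (-6) + 6
= 0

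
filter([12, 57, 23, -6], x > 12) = keep x where x > 12: 12✗, 57✓, 23✓, -6✗
= [57, 23]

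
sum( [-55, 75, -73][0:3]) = slice → [-55, 75, -73]
(-55) + 75 + (-73)
= -53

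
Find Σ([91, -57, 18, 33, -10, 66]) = 141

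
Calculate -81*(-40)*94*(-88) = -26801280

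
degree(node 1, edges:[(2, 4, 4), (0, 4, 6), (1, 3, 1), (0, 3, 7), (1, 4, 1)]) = incident: (1,3), (1,4)
= 2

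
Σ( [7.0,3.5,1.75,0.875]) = 13.125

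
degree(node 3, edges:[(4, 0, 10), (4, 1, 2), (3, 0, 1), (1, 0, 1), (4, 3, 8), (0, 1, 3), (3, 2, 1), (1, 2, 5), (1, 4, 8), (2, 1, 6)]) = incident: (3,0), (4,3), (3,2)
= 3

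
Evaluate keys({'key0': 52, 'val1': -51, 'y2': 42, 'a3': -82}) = ['key0', 'val1', 'y2', 'a3']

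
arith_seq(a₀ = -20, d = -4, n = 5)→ [-20, -24, -28, -32, -36]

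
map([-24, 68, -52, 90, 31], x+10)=-24+10=-14, 68+10=78, -52+10=-42, 90+10=100, 31+10=41
= [-14, 78, -42, 100, 41]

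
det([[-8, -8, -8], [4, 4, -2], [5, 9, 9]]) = (1)*(-8)*det([[4, -2], [9, 9]]) + (-1)*(-8)*det([[4, -2], [5, 9]]) + (1)*(-8)*det([[4, 4], [5, 9]])
= -432 + 368 + -128
= -192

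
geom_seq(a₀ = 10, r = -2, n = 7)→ a_0 = 10*(-2)^0 = 10
a_1 = 10*(-2)^1 = -20
a_2 = 10*(-2)^2 = 40
...
= [10, -20, 40, -80, 160, -320, 640]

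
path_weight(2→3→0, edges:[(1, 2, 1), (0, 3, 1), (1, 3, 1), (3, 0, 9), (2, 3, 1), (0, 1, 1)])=w(2→3)=1 + w(3→0)=9
= 10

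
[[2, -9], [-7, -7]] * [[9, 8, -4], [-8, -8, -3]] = C[0][0] = (2)*(9) + (-9)*(-8) = 90
C[0][1] = (2)*(8) + (-9)*(-8) = 88
C[0][2] = (2)*(-4) + (-9)*(-3) = 19
C[1][0] = (-7)*(9) + (-7)*(-8) = -7
C[1][1] = (-7)*(8) + (-7)*(-8) = 0
C[1][2] = (-7)*(-4) + (-7)*(-3) = 49
= [[90, 88, 19], [-7, 0, 49]]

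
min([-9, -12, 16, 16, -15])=-15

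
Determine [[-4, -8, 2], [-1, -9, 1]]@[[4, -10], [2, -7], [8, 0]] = C[0][0] = (-4)*(4) + (-8)*(2) + (2)*(8) = -16
C[0][1] = (-4)*(-10) + (-8)*(-7) + (2)*(0) = 96
C[1][0] = (-1)*(4) + (-9)*(2) + (1)*(8) = -14
C[1][1] = (-1)*(-10) + (-9)*(-7) + (1)*(0) = 73
= [[-16, 96], [-14, 73]]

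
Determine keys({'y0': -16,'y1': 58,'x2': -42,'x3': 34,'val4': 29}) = ['y0', 'y1', 'x2', 'x3', 'val4']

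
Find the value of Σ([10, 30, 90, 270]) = 10 + 30 + 90 + 270
= 400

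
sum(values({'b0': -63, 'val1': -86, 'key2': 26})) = -123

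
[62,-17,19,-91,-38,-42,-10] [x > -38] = keep x where x > -38: 62✓, -17✓, 19✓, -91✗, -38✗, -42✗, -10✓
= [62, -17, 19, -10]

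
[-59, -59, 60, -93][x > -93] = keep x where x > -93: -59✓, -59✓, 60✓, -93✗
= [-59, -59, 60]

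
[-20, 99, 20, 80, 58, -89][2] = 20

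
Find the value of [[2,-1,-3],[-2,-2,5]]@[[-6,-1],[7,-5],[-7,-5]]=[[2, 18], [-37, -13]]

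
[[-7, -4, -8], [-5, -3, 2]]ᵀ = [[-7, -5], [-4, -3], [-8, 2]]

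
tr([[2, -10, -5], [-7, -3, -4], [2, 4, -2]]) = diagonal: 2 + (-3) + (-2)
= -3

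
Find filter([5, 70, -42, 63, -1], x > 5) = keep x where x > 5: 5✗, 70✓, -42✗, 63✓, -1✗
= [70, 63]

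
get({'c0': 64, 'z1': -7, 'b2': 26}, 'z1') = -7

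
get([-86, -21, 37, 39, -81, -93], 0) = -86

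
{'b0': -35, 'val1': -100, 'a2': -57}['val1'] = -100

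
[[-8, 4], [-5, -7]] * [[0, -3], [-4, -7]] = [[-16, -4], [28, 64]]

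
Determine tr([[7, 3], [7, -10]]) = diagonal: 7 + (-10)
= -3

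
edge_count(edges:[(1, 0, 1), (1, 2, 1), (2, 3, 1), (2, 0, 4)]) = 4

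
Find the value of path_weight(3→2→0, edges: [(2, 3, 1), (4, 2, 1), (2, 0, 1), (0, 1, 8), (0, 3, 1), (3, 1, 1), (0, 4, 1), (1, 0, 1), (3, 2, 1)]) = w(3→2)=1 + w(2→0)=1
= 2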